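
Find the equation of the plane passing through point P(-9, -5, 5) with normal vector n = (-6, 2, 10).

The plane through P with normal n = (a, b, c) satisfies n·(r - P) = 0,
i.e. ax + by + cz = a·x₀ + b·y₀ + c·z₀.
d = (-6)·(-9) + 2·(-5) + 10·5
  = 54 - 10 + 50
  = 94
Equation: -6x + 2y + 10z = 94

-6x + 2y + 10z = 94


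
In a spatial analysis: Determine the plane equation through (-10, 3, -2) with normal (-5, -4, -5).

The plane through P with normal n = (a, b, c) satisfies n·(r - P) = 0,
i.e. ax + by + cz = a·x₀ + b·y₀ + c·z₀.
d = (-5)·(-10) + (-4)·3 + (-5)·(-2)
  = 50 - 12 + 10
  = 48
Equation: -5x - 4y - 5z = 48

-5x - 4y - 5z = 48


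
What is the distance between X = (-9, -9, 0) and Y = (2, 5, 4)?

d = √[(x₂-x₁)² + (y₂-y₁)² + (z₂-z₁)²]
  = √[11² + 14² + 4²]
  = √[121 + 196 + 16]
  = √333
  ≈ 18.25

18.25


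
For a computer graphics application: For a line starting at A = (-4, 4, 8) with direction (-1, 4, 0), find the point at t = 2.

P(t) = A + t·d
  = (-4 + (-1)·2, 4 + 4·2, 8 + 0·2)
  = (-4 - 2, 4 + 8, 8 + 0)
  = (-6, 12, 8)

(-6, 12, 8)


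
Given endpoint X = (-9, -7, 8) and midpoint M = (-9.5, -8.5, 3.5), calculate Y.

Y = 2M - X
  = (2·(-9.5) - (-9), 2·(-8.5) - (-7), 2·3.5 - 8)
  = (-19 + 9, -17 + 7, 7 - 8)
  = (-10, -10, -1)

(-10, -10, -1)


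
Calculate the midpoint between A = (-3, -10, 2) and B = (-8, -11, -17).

M = ((x₁+x₂)/2, (y₁+y₂)/2, (z₁+z₂)/2)
  = ((-3 - 8)/2, (-10 - 11)/2, (2 - 17)/2)
  = (-11/2, -21/2, -15/2)
  = (-5.5, -10.5, -7.5)

(-5.5, -10.5, -7.5)


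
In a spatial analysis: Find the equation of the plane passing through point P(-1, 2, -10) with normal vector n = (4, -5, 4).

The plane through P with normal n = (a, b, c) satisfies n·(r - P) = 0,
i.e. ax + by + cz = a·x₀ + b·y₀ + c·z₀.
d = 4·(-1) + (-5)·2 + 4·(-10)
  = -4 - 10 - 40
  = -54
Equation: 4x - 5y + 4z = -54

4x - 5y + 4z = -54


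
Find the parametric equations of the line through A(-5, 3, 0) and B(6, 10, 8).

Direction vector d = B - A = (6 + 5, 10 - 3, 8 + 0) = (11, 7, 8)
Parametric form r = A + t·d:
x = -5 + 11t, y = 3 + 7t, z = 0 + 8t

x = -5 + 11t, y = 3 + 7t, z = 0 + 8t


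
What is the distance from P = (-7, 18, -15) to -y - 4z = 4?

distance = |a·x₀ + b·y₀ + c·z₀ - d| / √(a² + b² + c²)
  = |0·(-7) + (-1)·18 + (-4)·(-15) - 4| / √(0² + (-1)² + (-4)²)
  = |0 - 18 + 60 - 4| / √(0 + 1 + 16)
  = |38| / √17
  = 38 / 4.123
  ≈ 9.216

9.216


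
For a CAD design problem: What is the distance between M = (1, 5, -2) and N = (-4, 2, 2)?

d = √[(x₂-x₁)² + (y₂-y₁)² + (z₂-z₁)²]
  = √[(-5)² + (-3)² + 4²]
  = √[25 + 9 + 16]
  = √50
  ≈ 7.071

7.071


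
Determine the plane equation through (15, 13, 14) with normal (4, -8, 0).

The plane through P with normal n = (a, b, c) satisfies n·(r - P) = 0,
i.e. ax + by + cz = a·x₀ + b·y₀ + c·z₀.
d = 4·15 + (-8)·13 + 0·14
  = 60 - 104 + 0
  = -44
Equation: 4x - 8y = -44

4x - 8y = -44


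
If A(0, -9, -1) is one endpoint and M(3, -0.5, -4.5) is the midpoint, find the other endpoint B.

B = 2M - A
  = (2·3 - 0, 2·(-0.5) - (-9), 2·(-4.5) - (-1))
  = (6 + 0, -1 + 9, -9 + 1)
  = (6, 8, -8)

(6, 8, -8)


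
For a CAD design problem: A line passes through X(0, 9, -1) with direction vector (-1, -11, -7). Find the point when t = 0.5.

P(t) = X + t·d
  = (0 + (-1)·0.5, 9 + (-11)·0.5, -1 + (-7)·0.5)
  = (0 - 0.5, 9 - 5.5, -1 - 3.5)
  = (-0.5, 3.5, -4.5)

(-0.5, 3.5, -4.5)


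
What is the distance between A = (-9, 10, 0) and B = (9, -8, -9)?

d = √[(x₂-x₁)² + (y₂-y₁)² + (z₂-z₁)²]
  = √[18² + (-18)² + (-9)²]
  = √[324 + 324 + 81]
  = √729
  ≈ 27

27


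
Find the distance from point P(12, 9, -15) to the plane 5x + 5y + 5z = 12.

distance = |a·x₀ + b·y₀ + c·z₀ - d| / √(a² + b² + c²)
  = |5·12 + 5·9 + 5·(-15) - 12| / √(5² + 5² + 5²)
  = |60 + 45 - 75 - 12| / √(25 + 25 + 25)
  = |18| / √75
  = 18 / 8.66
  ≈ 2.078

2.078


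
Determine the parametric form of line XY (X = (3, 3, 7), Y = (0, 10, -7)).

Direction vector d = Y - X = (0 - 3, 10 - 3, -7 - 7) = (-3, 7, -14)
Parametric form r = X + t·d:
x = 3 - 3t, y = 3 + 7t, z = 7 - 14t

x = 3 - 3t, y = 3 + 7t, z = 7 - 14t


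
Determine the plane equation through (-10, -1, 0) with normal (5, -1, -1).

The plane through P with normal n = (a, b, c) satisfies n·(r - P) = 0,
i.e. ax + by + cz = a·x₀ + b·y₀ + c·z₀.
d = 5·(-10) + (-1)·(-1) + (-1)·0
  = -50 + 1 + 0
  = -49
Equation: 5x - y - z = -49

5x - y - z = -49


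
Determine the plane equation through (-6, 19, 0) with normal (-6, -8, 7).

The plane through P with normal n = (a, b, c) satisfies n·(r - P) = 0,
i.e. ax + by + cz = a·x₀ + b·y₀ + c·z₀.
d = (-6)·(-6) + (-8)·19 + 7·0
  = 36 - 152 + 0
  = -116
Equation: -6x - 8y + 7z = -116

-6x - 8y + 7z = -116


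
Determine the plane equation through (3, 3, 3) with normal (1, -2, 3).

The plane through P with normal n = (a, b, c) satisfies n·(r - P) = 0,
i.e. ax + by + cz = a·x₀ + b·y₀ + c·z₀.
d = 1·3 + (-2)·3 + 3·3
  = 3 - 6 + 9
  = 6
Equation: x - 2y + 3z = 6

x - 2y + 3z = 6


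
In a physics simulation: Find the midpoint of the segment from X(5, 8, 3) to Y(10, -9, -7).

M = ((x₁+x₂)/2, (y₁+y₂)/2, (z₁+z₂)/2)
  = ((5 + 10)/2, (8 - 9)/2, (3 - 7)/2)
  = (15/2, -1/2, -4/2)
  = (7.5, -0.5, -2)

(7.5, -0.5, -2)


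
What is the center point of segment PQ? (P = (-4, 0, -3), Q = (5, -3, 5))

M = ((x₁+x₂)/2, (y₁+y₂)/2, (z₁+z₂)/2)
  = ((-4 + 5)/2, (0 - 3)/2, (-3 + 5)/2)
  = (1/2, -3/2, 2/2)
  = (0.5, -1.5, 1)

(0.5, -1.5, 1)


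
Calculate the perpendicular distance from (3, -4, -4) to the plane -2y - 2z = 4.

distance = |a·x₀ + b·y₀ + c·z₀ - d| / √(a² + b² + c²)
  = |0·3 + (-2)·(-4) + (-2)·(-4) - 4| / √(0² + (-2)² + (-2)²)
  = |0 + 8 + 8 - 4| / √(0 + 4 + 4)
  = |12| / √8
  = 12 / 2.828
  ≈ 4.243

4.243


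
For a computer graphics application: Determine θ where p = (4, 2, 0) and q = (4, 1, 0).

p·q = 4·4 + 2·1 + 0·0 = 16 + 2 + 0 = 18
|p| = √(4² + 2² + 0²) = √20 ≈ 4.472
|q| = √(4² + 1² + 0²) = √17 ≈ 4.123
cos θ = (p·q)/(|p||q|) = 18/(4.472·4.123) ≈ 0.9762
θ = arccos(0.9762) ≈ 12.53°

12.53°


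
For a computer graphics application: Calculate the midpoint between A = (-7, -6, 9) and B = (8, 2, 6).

M = ((x₁+x₂)/2, (y₁+y₂)/2, (z₁+z₂)/2)
  = ((-7 + 8)/2, (-6 + 2)/2, (9 + 6)/2)
  = (1/2, -4/2, 15/2)
  = (0.5, -2, 7.5)

(0.5, -2, 7.5)


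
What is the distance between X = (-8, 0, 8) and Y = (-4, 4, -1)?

d = √[(x₂-x₁)² + (y₂-y₁)² + (z₂-z₁)²]
  = √[4² + 4² + (-9)²]
  = √[16 + 16 + 81]
  = √113
  ≈ 10.63

10.63


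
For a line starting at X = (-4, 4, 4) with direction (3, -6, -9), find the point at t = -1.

P(t) = X + t·d
  = (-4 + 3·(-1), 4 + (-6)·(-1), 4 + (-9)·(-1))
  = (-4 - 3, 4 + 6, 4 + 9)
  = (-7, 10, 13)

(-7, 10, 13)


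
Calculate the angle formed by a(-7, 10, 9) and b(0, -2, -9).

a·b = (-7)·0 + 10·(-2) + 9·(-9) = 0 - 20 - 81 = -101
|a| = √((-7)² + 10² + 9²) = √230 ≈ 15.17
|b| = √(0² + (-2)² + (-9)²) = √85 ≈ 9.22
cos θ = (a·b)/(|a||b|) = -101/(15.17·9.22) ≈ -0.7224
θ = arccos(-0.7224) ≈ 136.2°

136.2°


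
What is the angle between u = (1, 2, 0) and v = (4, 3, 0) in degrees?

u·v = 1·4 + 2·3 + 0·0 = 4 + 6 + 0 = 10
|u| = √(1² + 2² + 0²) = √5 ≈ 2.236
|v| = √(4² + 3² + 0²) = √25 ≈ 5
cos θ = (u·v)/(|u||v|) = 10/(2.236·5) ≈ 0.8944
θ = arccos(0.8944) ≈ 26.57°

26.57°


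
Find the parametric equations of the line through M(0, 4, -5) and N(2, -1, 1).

Direction vector d = N - M = (2 + 0, -1 - 4, 1 + 5) = (2, -5, 6)
Parametric form r = M + t·d:
x = 0 + 2t, y = 4 - 5t, z = -5 + 6t

x = 0 + 2t, y = 4 - 5t, z = -5 + 6t


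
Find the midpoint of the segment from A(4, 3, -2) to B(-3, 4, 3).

M = ((x₁+x₂)/2, (y₁+y₂)/2, (z₁+z₂)/2)
  = ((4 - 3)/2, (3 + 4)/2, (-2 + 3)/2)
  = (1/2, 7/2, 1/2)
  = (0.5, 3.5, 0.5)

(0.5, 3.5, 0.5)


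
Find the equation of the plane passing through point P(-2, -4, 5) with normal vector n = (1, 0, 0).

The plane through P with normal n = (a, b, c) satisfies n·(r - P) = 0,
i.e. ax + by + cz = a·x₀ + b·y₀ + c·z₀.
d = 1·(-2) + 0·(-4) + 0·5
  = -2 + 0 + 0
  = -2
Equation: x = -2

x = -2


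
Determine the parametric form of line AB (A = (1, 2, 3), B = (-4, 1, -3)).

Direction vector d = B - A = (-4 - 1, 1 - 2, -3 - 3) = (-5, -1, -6)
Parametric form r = A + t·d:
x = 1 - 5t, y = 2 - t, z = 3 - 6t

x = 1 - 5t, y = 2 - t, z = 3 - 6t


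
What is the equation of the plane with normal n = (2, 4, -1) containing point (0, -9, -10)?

The plane through P with normal n = (a, b, c) satisfies n·(r - P) = 0,
i.e. ax + by + cz = a·x₀ + b·y₀ + c·z₀.
d = 2·0 + 4·(-9) + (-1)·(-10)
  = 0 - 36 + 10
  = -26
Equation: 2x + 4y - z = -26

2x + 4y - z = -26


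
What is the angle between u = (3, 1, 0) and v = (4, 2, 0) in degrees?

u·v = 3·4 + 1·2 + 0·0 = 12 + 2 + 0 = 14
|u| = √(3² + 1² + 0²) = √10 ≈ 3.162
|v| = √(4² + 2² + 0²) = √20 ≈ 4.472
cos θ = (u·v)/(|u||v|) = 14/(3.162·4.472) ≈ 0.9899
θ = arccos(0.9899) ≈ 8.13°

8.13°


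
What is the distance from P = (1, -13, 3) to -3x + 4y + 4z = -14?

distance = |a·x₀ + b·y₀ + c·z₀ - d| / √(a² + b² + c²)
  = |(-3)·1 + 4·(-13) + 4·3 - (-14)| / √((-3)² + 4² + 4²)
  = |-3 - 52 + 12 + 14| / √(9 + 16 + 16)
  = |-29| / √41
  = 29 / 6.403
  ≈ 4.529

4.529


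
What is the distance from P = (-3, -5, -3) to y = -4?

distance = |a·x₀ + b·y₀ + c·z₀ - d| / √(a² + b² + c²)
  = |0·(-3) + 1·(-5) + 0·(-3) - (-4)| / √(0² + 1² + 0²)
  = |0 - 5 + 0 + 4| / √(0 + 1 + 0)
  = |-1| / √1
  = 1 / 1
  ≈ 1

1


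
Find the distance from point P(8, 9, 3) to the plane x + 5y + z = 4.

distance = |a·x₀ + b·y₀ + c·z₀ - d| / √(a² + b² + c²)
  = |1·8 + 5·9 + 1·3 - 4| / √(1² + 5² + 1²)
  = |8 + 45 + 3 - 4| / √(1 + 25 + 1)
  = |52| / √27
  = 52 / 5.196
  ≈ 10.01

10.01


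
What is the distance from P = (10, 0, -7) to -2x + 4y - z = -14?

distance = |a·x₀ + b·y₀ + c·z₀ - d| / √(a² + b² + c²)
  = |(-2)·10 + 4·0 + (-1)·(-7) - (-14)| / √((-2)² + 4² + (-1)²)
  = |-20 + 0 + 7 + 14| / √(4 + 16 + 1)
  = |1| / √21
  = 1 / 4.583
  ≈ 0.2182

0.2182


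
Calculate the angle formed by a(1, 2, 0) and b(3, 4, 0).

a·b = 1·3 + 2·4 + 0·0 = 3 + 8 + 0 = 11
|a| = √(1² + 2² + 0²) = √5 ≈ 2.236
|b| = √(3² + 4² + 0²) = √25 ≈ 5
cos θ = (a·b)/(|a||b|) = 11/(2.236·5) ≈ 0.9839
θ = arccos(0.9839) ≈ 10.3°

10.3°


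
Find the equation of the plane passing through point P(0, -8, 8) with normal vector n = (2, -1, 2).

The plane through P with normal n = (a, b, c) satisfies n·(r - P) = 0,
i.e. ax + by + cz = a·x₀ + b·y₀ + c·z₀.
d = 2·0 + (-1)·(-8) + 2·8
  = 0 + 8 + 16
  = 24
Equation: 2x - y + 2z = 24

2x - y + 2z = 24


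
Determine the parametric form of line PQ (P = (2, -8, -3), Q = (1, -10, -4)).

Direction vector d = Q - P = (1 - 2, -10 + 8, -4 + 3) = (-1, -2, -1)
Parametric form r = P + t·d:
x = 2 - t, y = -8 - 2t, z = -3 - t

x = 2 - t, y = -8 - 2t, z = -3 - t


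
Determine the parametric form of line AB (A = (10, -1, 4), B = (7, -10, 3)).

Direction vector d = B - A = (7 - 10, -10 + 1, 3 - 4) = (-3, -9, -1)
Parametric form r = A + t·d:
x = 10 - 3t, y = -1 - 9t, z = 4 - t

x = 10 - 3t, y = -1 - 9t, z = 4 - t


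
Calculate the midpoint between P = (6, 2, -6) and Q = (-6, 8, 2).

M = ((x₁+x₂)/2, (y₁+y₂)/2, (z₁+z₂)/2)
  = ((6 - 6)/2, (2 + 8)/2, (-6 + 2)/2)
  = (0/2, 10/2, -4/2)
  = (0, 5, -2)

(0, 5, -2)


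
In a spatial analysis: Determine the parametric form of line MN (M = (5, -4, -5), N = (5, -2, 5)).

Direction vector d = N - M = (5 - 5, -2 + 4, 5 + 5) = (0, 2, 10)
Parametric form r = M + t·d:
x = 5, y = -4 + 2t, z = -5 + 10t

x = 5, y = -4 + 2t, z = -5 + 10t


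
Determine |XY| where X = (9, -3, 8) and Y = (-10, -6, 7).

d = √[(x₂-x₁)² + (y₂-y₁)² + (z₂-z₁)²]
  = √[(-19)² + (-3)² + (-1)²]
  = √[361 + 9 + 1]
  = √371
  ≈ 19.26

19.26


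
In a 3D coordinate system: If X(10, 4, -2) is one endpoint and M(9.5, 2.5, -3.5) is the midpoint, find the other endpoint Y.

Y = 2M - X
  = (2·9.5 - 10, 2·2.5 - 4, 2·(-3.5) - (-2))
  = (19 - 10, 5 - 4, -7 + 2)
  = (9, 1, -5)

(9, 1, -5)


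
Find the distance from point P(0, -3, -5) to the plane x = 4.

distance = |a·x₀ + b·y₀ + c·z₀ - d| / √(a² + b² + c²)
  = |1·0 + 0·(-3) + 0·(-5) - 4| / √(1² + 0² + 0²)
  = |0 + 0 + 0 - 4| / √(1 + 0 + 0)
  = |-4| / √1
  = 4 / 1
  ≈ 4

4


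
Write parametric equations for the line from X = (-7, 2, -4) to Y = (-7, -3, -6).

Direction vector d = Y - X = (-7 + 7, -3 - 2, -6 + 4) = (0, -5, -2)
Parametric form r = X + t·d:
x = -7, y = 2 - 5t, z = -4 - 2t

x = -7, y = 2 - 5t, z = -4 - 2t


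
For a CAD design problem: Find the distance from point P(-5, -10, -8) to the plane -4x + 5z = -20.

distance = |a·x₀ + b·y₀ + c·z₀ - d| / √(a² + b² + c²)
  = |(-4)·(-5) + 0·(-10) + 5·(-8) - (-20)| / √((-4)² + 0² + 5²)
  = |20 + 0 - 40 + 20| / √(16 + 0 + 25)
  = |0| / √41
  = 0 / 6.403
  ≈ 0

0


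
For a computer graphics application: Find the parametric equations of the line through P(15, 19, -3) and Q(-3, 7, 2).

Direction vector d = Q - P = (-3 - 15, 7 - 19, 2 + 3) = (-18, -12, 5)
Parametric form r = P + t·d:
x = 15 - 18t, y = 19 - 12t, z = -3 + 5t

x = 15 - 18t, y = 19 - 12t, z = -3 + 5t


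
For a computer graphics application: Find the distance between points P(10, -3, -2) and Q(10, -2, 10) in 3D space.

d = √[(x₂-x₁)² + (y₂-y₁)² + (z₂-z₁)²]
  = √[0² + 1² + 12²]
  = √[0 + 1 + 144]
  = √145
  ≈ 12.04

12.04


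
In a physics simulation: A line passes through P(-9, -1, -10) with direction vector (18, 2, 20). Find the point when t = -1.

P(t) = P + t·d
  = (-9 + 18·(-1), -1 + 2·(-1), -10 + 20·(-1))
  = (-9 - 18, -1 - 2, -10 - 20)
  = (-27, -3, -30)

(-27, -3, -30)


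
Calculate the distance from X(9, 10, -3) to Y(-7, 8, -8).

d = √[(x₂-x₁)² + (y₂-y₁)² + (z₂-z₁)²]
  = √[(-16)² + (-2)² + (-5)²]
  = √[256 + 4 + 25]
  = √285
  ≈ 16.88

16.88


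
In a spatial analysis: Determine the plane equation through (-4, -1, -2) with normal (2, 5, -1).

The plane through P with normal n = (a, b, c) satisfies n·(r - P) = 0,
i.e. ax + by + cz = a·x₀ + b·y₀ + c·z₀.
d = 2·(-4) + 5·(-1) + (-1)·(-2)
  = -8 - 5 + 2
  = -11
Equation: 2x + 5y - z = -11

2x + 5y - z = -11


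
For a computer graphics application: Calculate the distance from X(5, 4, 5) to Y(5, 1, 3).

d = √[(x₂-x₁)² + (y₂-y₁)² + (z₂-z₁)²]
  = √[0² + (-3)² + (-2)²]
  = √[0 + 9 + 4]
  = √13
  ≈ 3.606

3.606


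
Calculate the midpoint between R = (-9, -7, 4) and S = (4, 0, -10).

M = ((x₁+x₂)/2, (y₁+y₂)/2, (z₁+z₂)/2)
  = ((-9 + 4)/2, (-7 + 0)/2, (4 - 10)/2)
  = (-5/2, -7/2, -6/2)
  = (-2.5, -3.5, -3)

(-2.5, -3.5, -3)


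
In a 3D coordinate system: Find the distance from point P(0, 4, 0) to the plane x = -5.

distance = |a·x₀ + b·y₀ + c·z₀ - d| / √(a² + b² + c²)
  = |1·0 + 0·4 + 0·0 - (-5)| / √(1² + 0² + 0²)
  = |0 + 0 + 0 + 5| / √(1 + 0 + 0)
  = |5| / √1
  = 5 / 1
  ≈ 5

5


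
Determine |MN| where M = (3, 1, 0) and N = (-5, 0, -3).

d = √[(x₂-x₁)² + (y₂-y₁)² + (z₂-z₁)²]
  = √[(-8)² + (-1)² + (-3)²]
  = √[64 + 1 + 9]
  = √74
  ≈ 8.602

8.602


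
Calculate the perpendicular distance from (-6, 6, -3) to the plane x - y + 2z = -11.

distance = |a·x₀ + b·y₀ + c·z₀ - d| / √(a² + b² + c²)
  = |1·(-6) + (-1)·6 + 2·(-3) - (-11)| / √(1² + (-1)² + 2²)
  = |-6 - 6 - 6 + 11| / √(1 + 1 + 4)
  = |-7| / √6
  = 7 / 2.449
  ≈ 2.858

2.858


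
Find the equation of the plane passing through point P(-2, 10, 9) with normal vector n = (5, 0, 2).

The plane through P with normal n = (a, b, c) satisfies n·(r - P) = 0,
i.e. ax + by + cz = a·x₀ + b·y₀ + c·z₀.
d = 5·(-2) + 0·10 + 2·9
  = -10 + 0 + 18
  = 8
Equation: 5x + 2z = 8

5x + 2z = 8


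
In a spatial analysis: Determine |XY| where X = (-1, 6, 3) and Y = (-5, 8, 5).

d = √[(x₂-x₁)² + (y₂-y₁)² + (z₂-z₁)²]
  = √[(-4)² + 2² + 2²]
  = √[16 + 4 + 4]
  = √24
  ≈ 4.899

4.899


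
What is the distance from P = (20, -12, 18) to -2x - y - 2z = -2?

distance = |a·x₀ + b·y₀ + c·z₀ - d| / √(a² + b² + c²)
  = |(-2)·20 + (-1)·(-12) + (-2)·18 - (-2)| / √((-2)² + (-1)² + (-2)²)
  = |-40 + 12 - 36 + 2| / √(4 + 1 + 4)
  = |-62| / √9
  = 62 / 3
  ≈ 20.67

20.67


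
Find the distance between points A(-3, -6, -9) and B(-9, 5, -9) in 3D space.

d = √[(x₂-x₁)² + (y₂-y₁)² + (z₂-z₁)²]
  = √[(-6)² + 11² + 0²]
  = √[36 + 121 + 0]
  = √157
  ≈ 12.53

12.53


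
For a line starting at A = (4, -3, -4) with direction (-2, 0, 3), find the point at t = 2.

P(t) = A + t·d
  = (4 + (-2)·2, -3 + 0·2, -4 + 3·2)
  = (4 - 4, -3 + 0, -4 + 6)
  = (0, -3, 2)

(0, -3, 2)


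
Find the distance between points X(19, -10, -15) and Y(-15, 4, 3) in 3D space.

d = √[(x₂-x₁)² + (y₂-y₁)² + (z₂-z₁)²]
  = √[(-34)² + 14² + 18²]
  = √[1156 + 196 + 324]
  = √1676
  ≈ 40.94

40.94


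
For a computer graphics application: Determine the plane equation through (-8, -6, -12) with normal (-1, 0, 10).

The plane through P with normal n = (a, b, c) satisfies n·(r - P) = 0,
i.e. ax + by + cz = a·x₀ + b·y₀ + c·z₀.
d = (-1)·(-8) + 0·(-6) + 10·(-12)
  = 8 + 0 - 120
  = -112
Equation: -x + 10z = -112

-x + 10z = -112


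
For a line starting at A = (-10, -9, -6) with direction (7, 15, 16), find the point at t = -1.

P(t) = A + t·d
  = (-10 + 7·(-1), -9 + 15·(-1), -6 + 16·(-1))
  = (-10 - 7, -9 - 15, -6 - 16)
  = (-17, -24, -22)

(-17, -24, -22)


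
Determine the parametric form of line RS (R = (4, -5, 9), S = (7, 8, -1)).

Direction vector d = S - R = (7 - 4, 8 + 5, -1 - 9) = (3, 13, -10)
Parametric form r = R + t·d:
x = 4 + 3t, y = -5 + 13t, z = 9 - 10t

x = 4 + 3t, y = -5 + 13t, z = 9 - 10t


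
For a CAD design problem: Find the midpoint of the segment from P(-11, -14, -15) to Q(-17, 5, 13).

M = ((x₁+x₂)/2, (y₁+y₂)/2, (z₁+z₂)/2)
  = ((-11 - 17)/2, (-14 + 5)/2, (-15 + 13)/2)
  = (-28/2, -9/2, -2/2)
  = (-14, -4.5, -1)

(-14, -4.5, -1)


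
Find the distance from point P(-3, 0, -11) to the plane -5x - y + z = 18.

distance = |a·x₀ + b·y₀ + c·z₀ - d| / √(a² + b² + c²)
  = |(-5)·(-3) + (-1)·0 + 1·(-11) - 18| / √((-5)² + (-1)² + 1²)
  = |15 + 0 - 11 - 18| / √(25 + 1 + 1)
  = |-14| / √27
  = 14 / 5.196
  ≈ 2.694

2.694


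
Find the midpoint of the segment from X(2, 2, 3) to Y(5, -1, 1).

M = ((x₁+x₂)/2, (y₁+y₂)/2, (z₁+z₂)/2)
  = ((2 + 5)/2, (2 - 1)/2, (3 + 1)/2)
  = (7/2, 1/2, 4/2)
  = (3.5, 0.5, 2)

(3.5, 0.5, 2)


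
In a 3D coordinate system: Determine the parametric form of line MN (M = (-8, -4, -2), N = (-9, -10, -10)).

Direction vector d = N - M = (-9 + 8, -10 + 4, -10 + 2) = (-1, -6, -8)
Parametric form r = M + t·d:
x = -8 - t, y = -4 - 6t, z = -2 - 8t

x = -8 - t, y = -4 - 6t, z = -2 - 8t


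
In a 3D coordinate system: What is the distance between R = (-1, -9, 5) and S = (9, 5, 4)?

d = √[(x₂-x₁)² + (y₂-y₁)² + (z₂-z₁)²]
  = √[10² + 14² + (-1)²]
  = √[100 + 196 + 1]
  = √297
  ≈ 17.23

17.23


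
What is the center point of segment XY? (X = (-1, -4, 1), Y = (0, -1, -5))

M = ((x₁+x₂)/2, (y₁+y₂)/2, (z₁+z₂)/2)
  = ((-1 + 0)/2, (-4 - 1)/2, (1 - 5)/2)
  = (-1/2, -5/2, -4/2)
  = (-0.5, -2.5, -2)

(-0.5, -2.5, -2)


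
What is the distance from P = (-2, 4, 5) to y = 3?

distance = |a·x₀ + b·y₀ + c·z₀ - d| / √(a² + b² + c²)
  = |0·(-2) + 1·4 + 0·5 - 3| / √(0² + 1² + 0²)
  = |0 + 4 + 0 - 3| / √(0 + 1 + 0)
  = |1| / √1
  = 1 / 1
  ≈ 1

1


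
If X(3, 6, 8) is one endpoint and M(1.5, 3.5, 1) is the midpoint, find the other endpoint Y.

Y = 2M - X
  = (2·1.5 - 3, 2·3.5 - 6, 2·1 - 8)
  = (3 - 3, 7 - 6, 2 - 8)
  = (0, 1, -6)

(0, 1, -6)


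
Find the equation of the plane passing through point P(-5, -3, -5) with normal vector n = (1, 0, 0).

The plane through P with normal n = (a, b, c) satisfies n·(r - P) = 0,
i.e. ax + by + cz = a·x₀ + b·y₀ + c·z₀.
d = 1·(-5) + 0·(-3) + 0·(-5)
  = -5 + 0 + 0
  = -5
Equation: x = -5

x = -5


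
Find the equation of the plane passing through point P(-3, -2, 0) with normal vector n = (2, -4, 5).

The plane through P with normal n = (a, b, c) satisfies n·(r - P) = 0,
i.e. ax + by + cz = a·x₀ + b·y₀ + c·z₀.
d = 2·(-3) + (-4)·(-2) + 5·0
  = -6 + 8 + 0
  = 2
Equation: 2x - 4y + 5z = 2

2x - 4y + 5z = 2


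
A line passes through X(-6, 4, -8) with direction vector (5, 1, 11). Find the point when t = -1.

P(t) = X + t·d
  = (-6 + 5·(-1), 4 + 1·(-1), -8 + 11·(-1))
  = (-6 - 5, 4 - 1, -8 - 11)
  = (-11, 3, -19)

(-11, 3, -19)


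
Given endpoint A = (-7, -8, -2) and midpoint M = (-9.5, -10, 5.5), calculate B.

B = 2M - A
  = (2·(-9.5) - (-7), 2·(-10) - (-8), 2·5.5 - (-2))
  = (-19 + 7, -20 + 8, 11 + 2)
  = (-12, -12, 13)

(-12, -12, 13)


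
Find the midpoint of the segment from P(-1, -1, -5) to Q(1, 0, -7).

M = ((x₁+x₂)/2, (y₁+y₂)/2, (z₁+z₂)/2)
  = ((-1 + 1)/2, (-1 + 0)/2, (-5 - 7)/2)
  = (0/2, -1/2, -12/2)
  = (0, -0.5, -6)

(0, -0.5, -6)


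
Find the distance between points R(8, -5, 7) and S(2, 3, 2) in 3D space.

d = √[(x₂-x₁)² + (y₂-y₁)² + (z₂-z₁)²]
  = √[(-6)² + 8² + (-5)²]
  = √[36 + 64 + 25]
  = √125
  ≈ 11.18

11.18


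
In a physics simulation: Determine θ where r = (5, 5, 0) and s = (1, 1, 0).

r·s = 5·1 + 5·1 + 0·0 = 5 + 5 + 0 = 10
|r| = √(5² + 5² + 0²) = √50 ≈ 7.071
|s| = √(1² + 1² + 0²) = √2 ≈ 1.414
cos θ = (r·s)/(|r||s|) = 10/(7.071·1.414) ≈ 1
θ = arccos(1) ≈ 0°

0°


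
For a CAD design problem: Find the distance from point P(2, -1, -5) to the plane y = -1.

distance = |a·x₀ + b·y₀ + c·z₀ - d| / √(a² + b² + c²)
  = |0·2 + 1·(-1) + 0·(-5) - (-1)| / √(0² + 1² + 0²)
  = |0 - 1 + 0 + 1| / √(0 + 1 + 0)
  = |0| / √1
  = 0 / 1
  ≈ 0

0


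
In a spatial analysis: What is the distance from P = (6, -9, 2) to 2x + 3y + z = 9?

distance = |a·x₀ + b·y₀ + c·z₀ - d| / √(a² + b² + c²)
  = |2·6 + 3·(-9) + 1·2 - 9| / √(2² + 3² + 1²)
  = |12 - 27 + 2 - 9| / √(4 + 9 + 1)
  = |-22| / √14
  = 22 / 3.742
  ≈ 5.88

5.88


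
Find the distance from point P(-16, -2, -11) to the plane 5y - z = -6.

distance = |a·x₀ + b·y₀ + c·z₀ - d| / √(a² + b² + c²)
  = |0·(-16) + 5·(-2) + (-1)·(-11) - (-6)| / √(0² + 5² + (-1)²)
  = |0 - 10 + 11 + 6| / √(0 + 25 + 1)
  = |7| / √26
  = 7 / 5.099
  ≈ 1.373

1.373


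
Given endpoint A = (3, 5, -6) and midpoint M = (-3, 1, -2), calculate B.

B = 2M - A
  = (2·(-3) - 3, 2·1 - 5, 2·(-2) - (-6))
  = (-6 - 3, 2 - 5, -4 + 6)
  = (-9, -3, 2)

(-9, -3, 2)


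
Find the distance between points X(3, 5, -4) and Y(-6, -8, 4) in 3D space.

d = √[(x₂-x₁)² + (y₂-y₁)² + (z₂-z₁)²]
  = √[(-9)² + (-13)² + 8²]
  = √[81 + 169 + 64]
  = √314
  ≈ 17.72

17.72


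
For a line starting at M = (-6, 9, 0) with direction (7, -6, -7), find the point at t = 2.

P(t) = M + t·d
  = (-6 + 7·2, 9 + (-6)·2, 0 + (-7)·2)
  = (-6 + 14, 9 - 12, 0 - 14)
  = (8, -3, -14)

(8, -3, -14)


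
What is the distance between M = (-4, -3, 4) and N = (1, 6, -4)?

d = √[(x₂-x₁)² + (y₂-y₁)² + (z₂-z₁)²]
  = √[5² + 9² + (-8)²]
  = √[25 + 81 + 64]
  = √170
  ≈ 13.04

13.04


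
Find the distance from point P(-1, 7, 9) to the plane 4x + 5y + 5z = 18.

distance = |a·x₀ + b·y₀ + c·z₀ - d| / √(a² + b² + c²)
  = |4·(-1) + 5·7 + 5·9 - 18| / √(4² + 5² + 5²)
  = |-4 + 35 + 45 - 18| / √(16 + 25 + 25)
  = |58| / √66
  = 58 / 8.124
  ≈ 7.139

7.139


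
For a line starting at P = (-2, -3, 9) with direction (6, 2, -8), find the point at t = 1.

P(t) = P + t·d
  = (-2 + 6·1, -3 + 2·1, 9 + (-8)·1)
  = (-2 + 6, -3 + 2, 9 - 8)
  = (4, -1, 1)

(4, -1, 1)


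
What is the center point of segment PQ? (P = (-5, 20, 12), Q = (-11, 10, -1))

M = ((x₁+x₂)/2, (y₁+y₂)/2, (z₁+z₂)/2)
  = ((-5 - 11)/2, (20 + 10)/2, (12 - 1)/2)
  = (-16/2, 30/2, 11/2)
  = (-8, 15, 5.5)

(-8, 15, 5.5)


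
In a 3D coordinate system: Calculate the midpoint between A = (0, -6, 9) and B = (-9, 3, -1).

M = ((x₁+x₂)/2, (y₁+y₂)/2, (z₁+z₂)/2)
  = ((0 - 9)/2, (-6 + 3)/2, (9 - 1)/2)
  = (-9/2, -3/2, 8/2)
  = (-4.5, -1.5, 4)

(-4.5, -1.5, 4)


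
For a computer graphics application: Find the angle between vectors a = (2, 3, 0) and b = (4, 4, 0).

a·b = 2·4 + 3·4 + 0·0 = 8 + 12 + 0 = 20
|a| = √(2² + 3² + 0²) = √13 ≈ 3.606
|b| = √(4² + 4² + 0²) = √32 ≈ 5.657
cos θ = (a·b)/(|a||b|) = 20/(3.606·5.657) ≈ 0.9806
θ = arccos(0.9806) ≈ 11.31°

11.31°


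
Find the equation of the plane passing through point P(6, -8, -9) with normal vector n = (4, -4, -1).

The plane through P with normal n = (a, b, c) satisfies n·(r - P) = 0,
i.e. ax + by + cz = a·x₀ + b·y₀ + c·z₀.
d = 4·6 + (-4)·(-8) + (-1)·(-9)
  = 24 + 32 + 9
  = 65
Equation: 4x - 4y - z = 65

4x - 4y - z = 65


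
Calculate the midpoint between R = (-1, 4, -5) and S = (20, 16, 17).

M = ((x₁+x₂)/2, (y₁+y₂)/2, (z₁+z₂)/2)
  = ((-1 + 20)/2, (4 + 16)/2, (-5 + 17)/2)
  = (19/2, 20/2, 12/2)
  = (9.5, 10, 6)

(9.5, 10, 6)


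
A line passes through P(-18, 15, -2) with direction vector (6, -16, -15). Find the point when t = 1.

P(t) = P + t·d
  = (-18 + 6·1, 15 + (-16)·1, -2 + (-15)·1)
  = (-18 + 6, 15 - 16, -2 - 15)
  = (-12, -1, -17)

(-12, -1, -17)


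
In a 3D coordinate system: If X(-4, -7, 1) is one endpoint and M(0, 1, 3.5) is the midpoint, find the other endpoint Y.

Y = 2M - X
  = (2·0 - (-4), 2·1 - (-7), 2·3.5 - 1)
  = (0 + 4, 2 + 7, 7 - 1)
  = (4, 9, 6)

(4, 9, 6)


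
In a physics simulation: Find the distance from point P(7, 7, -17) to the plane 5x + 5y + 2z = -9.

distance = |a·x₀ + b·y₀ + c·z₀ - d| / √(a² + b² + c²)
  = |5·7 + 5·7 + 2·(-17) - (-9)| / √(5² + 5² + 2²)
  = |35 + 35 - 34 + 9| / √(25 + 25 + 4)
  = |45| / √54
  = 45 / 7.348
  ≈ 6.124

6.124


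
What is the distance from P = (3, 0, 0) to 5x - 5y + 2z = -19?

distance = |a·x₀ + b·y₀ + c·z₀ - d| / √(a² + b² + c²)
  = |5·3 + (-5)·0 + 2·0 - (-19)| / √(5² + (-5)² + 2²)
  = |15 + 0 + 0 + 19| / √(25 + 25 + 4)
  = |34| / √54
  = 34 / 7.348
  ≈ 4.627

4.627


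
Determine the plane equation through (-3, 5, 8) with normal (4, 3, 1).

The plane through P with normal n = (a, b, c) satisfies n·(r - P) = 0,
i.e. ax + by + cz = a·x₀ + b·y₀ + c·z₀.
d = 4·(-3) + 3·5 + 1·8
  = -12 + 15 + 8
  = 11
Equation: 4x + 3y + z = 11

4x + 3y + z = 11


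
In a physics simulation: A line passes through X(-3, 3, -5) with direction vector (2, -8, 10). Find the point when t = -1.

P(t) = X + t·d
  = (-3 + 2·(-1), 3 + (-8)·(-1), -5 + 10·(-1))
  = (-3 - 2, 3 + 8, -5 - 10)
  = (-5, 11, -15)

(-5, 11, -15)


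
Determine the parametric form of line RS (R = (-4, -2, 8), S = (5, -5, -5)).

Direction vector d = S - R = (5 + 4, -5 + 2, -5 - 8) = (9, -3, -13)
Parametric form r = R + t·d:
x = -4 + 9t, y = -2 - 3t, z = 8 - 13t

x = -4 + 9t, y = -2 - 3t, z = 8 - 13t


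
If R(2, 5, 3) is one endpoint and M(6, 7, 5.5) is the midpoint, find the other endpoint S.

S = 2M - R
  = (2·6 - 2, 2·7 - 5, 2·5.5 - 3)
  = (12 - 2, 14 - 5, 11 - 3)
  = (10, 9, 8)

(10, 9, 8)


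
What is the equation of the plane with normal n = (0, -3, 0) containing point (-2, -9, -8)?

The plane through P with normal n = (a, b, c) satisfies n·(r - P) = 0,
i.e. ax + by + cz = a·x₀ + b·y₀ + c·z₀.
d = 0·(-2) + (-3)·(-9) + 0·(-8)
  = 0 + 27 + 0
  = 27
Equation: -3y = 27

-3y = 27


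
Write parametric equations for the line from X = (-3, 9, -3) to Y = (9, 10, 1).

Direction vector d = Y - X = (9 + 3, 10 - 9, 1 + 3) = (12, 1, 4)
Parametric form r = X + t·d:
x = -3 + 12t, y = 9 + t, z = -3 + 4t

x = -3 + 12t, y = 9 + t, z = -3 + 4t


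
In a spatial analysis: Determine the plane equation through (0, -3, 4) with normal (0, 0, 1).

The plane through P with normal n = (a, b, c) satisfies n·(r - P) = 0,
i.e. ax + by + cz = a·x₀ + b·y₀ + c·z₀.
d = 0·0 + 0·(-3) + 1·4
  = 0 + 0 + 4
  = 4
Equation: z = 4

z = 4


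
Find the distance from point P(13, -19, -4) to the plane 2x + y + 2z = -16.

distance = |a·x₀ + b·y₀ + c·z₀ - d| / √(a² + b² + c²)
  = |2·13 + 1·(-19) + 2·(-4) - (-16)| / √(2² + 1² + 2²)
  = |26 - 19 - 8 + 16| / √(4 + 1 + 4)
  = |15| / √9
  = 15 / 3
  ≈ 5

5


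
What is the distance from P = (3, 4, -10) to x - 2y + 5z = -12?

distance = |a·x₀ + b·y₀ + c·z₀ - d| / √(a² + b² + c²)
  = |1·3 + (-2)·4 + 5·(-10) - (-12)| / √(1² + (-2)² + 5²)
  = |3 - 8 - 50 + 12| / √(1 + 4 + 25)
  = |-43| / √30
  = 43 / 5.477
  ≈ 7.851

7.851


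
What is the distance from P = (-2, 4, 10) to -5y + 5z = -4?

distance = |a·x₀ + b·y₀ + c·z₀ - d| / √(a² + b² + c²)
  = |0·(-2) + (-5)·4 + 5·10 - (-4)| / √(0² + (-5)² + 5²)
  = |0 - 20 + 50 + 4| / √(0 + 25 + 25)
  = |34| / √50
  = 34 / 7.071
  ≈ 4.808

4.808


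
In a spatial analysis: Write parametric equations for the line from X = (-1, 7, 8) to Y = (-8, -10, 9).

Direction vector d = Y - X = (-8 + 1, -10 - 7, 9 - 8) = (-7, -17, 1)
Parametric form r = X + t·d:
x = -1 - 7t, y = 7 - 17t, z = 8 + t

x = -1 - 7t, y = 7 - 17t, z = 8 + t


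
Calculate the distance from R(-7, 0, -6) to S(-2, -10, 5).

d = √[(x₂-x₁)² + (y₂-y₁)² + (z₂-z₁)²]
  = √[5² + (-10)² + 11²]
  = √[25 + 100 + 121]
  = √246
  ≈ 15.68

15.68


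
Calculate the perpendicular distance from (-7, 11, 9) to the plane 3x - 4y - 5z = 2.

distance = |a·x₀ + b·y₀ + c·z₀ - d| / √(a² + b² + c²)
  = |3·(-7) + (-4)·11 + (-5)·9 - 2| / √(3² + (-4)² + (-5)²)
  = |-21 - 44 - 45 - 2| / √(9 + 16 + 25)
  = |-112| / √50
  = 112 / 7.071
  ≈ 15.84

15.84


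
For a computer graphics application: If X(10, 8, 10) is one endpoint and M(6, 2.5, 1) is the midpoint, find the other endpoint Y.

Y = 2M - X
  = (2·6 - 10, 2·2.5 - 8, 2·1 - 10)
  = (12 - 10, 5 - 8, 2 - 10)
  = (2, -3, -8)

(2, -3, -8)


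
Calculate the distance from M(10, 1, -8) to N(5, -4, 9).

d = √[(x₂-x₁)² + (y₂-y₁)² + (z₂-z₁)²]
  = √[(-5)² + (-5)² + 17²]
  = √[25 + 25 + 289]
  = √339
  ≈ 18.41

18.41


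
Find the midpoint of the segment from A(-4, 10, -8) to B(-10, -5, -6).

M = ((x₁+x₂)/2, (y₁+y₂)/2, (z₁+z₂)/2)
  = ((-4 - 10)/2, (10 - 5)/2, (-8 - 6)/2)
  = (-14/2, 5/2, -14/2)
  = (-7, 2.5, -7)

(-7, 2.5, -7)


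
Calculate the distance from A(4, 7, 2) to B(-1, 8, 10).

d = √[(x₂-x₁)² + (y₂-y₁)² + (z₂-z₁)²]
  = √[(-5)² + 1² + 8²]
  = √[25 + 1 + 64]
  = √90
  ≈ 9.487

9.487


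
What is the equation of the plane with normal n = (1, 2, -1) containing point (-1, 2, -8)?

The plane through P with normal n = (a, b, c) satisfies n·(r - P) = 0,
i.e. ax + by + cz = a·x₀ + b·y₀ + c·z₀.
d = 1·(-1) + 2·2 + (-1)·(-8)
  = -1 + 4 + 8
  = 11
Equation: x + 2y - z = 11

x + 2y - z = 11


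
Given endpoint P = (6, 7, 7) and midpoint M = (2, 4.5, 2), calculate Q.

Q = 2M - P
  = (2·2 - 6, 2·4.5 - 7, 2·2 - 7)
  = (4 - 6, 9 - 7, 4 - 7)
  = (-2, 2, -3)

(-2, 2, -3)


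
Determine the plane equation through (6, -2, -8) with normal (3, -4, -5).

The plane through P with normal n = (a, b, c) satisfies n·(r - P) = 0,
i.e. ax + by + cz = a·x₀ + b·y₀ + c·z₀.
d = 3·6 + (-4)·(-2) + (-5)·(-8)
  = 18 + 8 + 40
  = 66
Equation: 3x - 4y - 5z = 66

3x - 4y - 5z = 66


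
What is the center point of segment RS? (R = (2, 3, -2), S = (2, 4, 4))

M = ((x₁+x₂)/2, (y₁+y₂)/2, (z₁+z₂)/2)
  = ((2 + 2)/2, (3 + 4)/2, (-2 + 4)/2)
  = (4/2, 7/2, 2/2)
  = (2, 3.5, 1)

(2, 3.5, 1)


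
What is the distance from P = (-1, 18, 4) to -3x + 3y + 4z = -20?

distance = |a·x₀ + b·y₀ + c·z₀ - d| / √(a² + b² + c²)
  = |(-3)·(-1) + 3·18 + 4·4 - (-20)| / √((-3)² + 3² + 4²)
  = |3 + 54 + 16 + 20| / √(9 + 9 + 16)
  = |93| / √34
  = 93 / 5.831
  ≈ 15.95

15.95


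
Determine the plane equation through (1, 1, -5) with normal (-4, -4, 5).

The plane through P with normal n = (a, b, c) satisfies n·(r - P) = 0,
i.e. ax + by + cz = a·x₀ + b·y₀ + c·z₀.
d = (-4)·1 + (-4)·1 + 5·(-5)
  = -4 - 4 - 25
  = -33
Equation: -4x - 4y + 5z = -33

-4x - 4y + 5z = -33


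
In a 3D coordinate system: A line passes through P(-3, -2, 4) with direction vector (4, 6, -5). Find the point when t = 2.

P(t) = P + t·d
  = (-3 + 4·2, -2 + 6·2, 4 + (-5)·2)
  = (-3 + 8, -2 + 12, 4 - 10)
  = (5, 10, -6)

(5, 10, -6)


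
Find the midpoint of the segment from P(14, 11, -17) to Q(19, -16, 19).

M = ((x₁+x₂)/2, (y₁+y₂)/2, (z₁+z₂)/2)
  = ((14 + 19)/2, (11 - 16)/2, (-17 + 19)/2)
  = (33/2, -5/2, 2/2)
  = (16.5, -2.5, 1)

(16.5, -2.5, 1)


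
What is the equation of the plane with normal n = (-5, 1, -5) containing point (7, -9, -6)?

The plane through P with normal n = (a, b, c) satisfies n·(r - P) = 0,
i.e. ax + by + cz = a·x₀ + b·y₀ + c·z₀.
d = (-5)·7 + 1·(-9) + (-5)·(-6)
  = -35 - 9 + 30
  = -14
Equation: -5x + y - 5z = -14

-5x + y - 5z = -14


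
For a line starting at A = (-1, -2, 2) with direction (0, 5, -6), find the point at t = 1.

P(t) = A + t·d
  = (-1 + 0·1, -2 + 5·1, 2 + (-6)·1)
  = (-1 + 0, -2 + 5, 2 - 6)
  = (-1, 3, -4)

(-1, 3, -4)


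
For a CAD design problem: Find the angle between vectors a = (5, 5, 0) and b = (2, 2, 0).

a·b = 5·2 + 5·2 + 0·0 = 10 + 10 + 0 = 20
|a| = √(5² + 5² + 0²) = √50 ≈ 7.071
|b| = √(2² + 2² + 0²) = √8 ≈ 2.828
cos θ = (a·b)/(|a||b|) = 20/(7.071·2.828) ≈ 1
θ = arccos(1) ≈ 0°

0°


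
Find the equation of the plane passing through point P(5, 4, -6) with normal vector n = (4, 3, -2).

The plane through P with normal n = (a, b, c) satisfies n·(r - P) = 0,
i.e. ax + by + cz = a·x₀ + b·y₀ + c·z₀.
d = 4·5 + 3·4 + (-2)·(-6)
  = 20 + 12 + 12
  = 44
Equation: 4x + 3y - 2z = 44

4x + 3y - 2z = 44


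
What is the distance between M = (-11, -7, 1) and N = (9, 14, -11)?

d = √[(x₂-x₁)² + (y₂-y₁)² + (z₂-z₁)²]
  = √[20² + 21² + (-12)²]
  = √[400 + 441 + 144]
  = √985
  ≈ 31.38

31.38


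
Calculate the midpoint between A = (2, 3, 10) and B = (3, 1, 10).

M = ((x₁+x₂)/2, (y₁+y₂)/2, (z₁+z₂)/2)
  = ((2 + 3)/2, (3 + 1)/2, (10 + 10)/2)
  = (5/2, 4/2, 20/2)
  = (2.5, 2, 10)

(2.5, 2, 10)


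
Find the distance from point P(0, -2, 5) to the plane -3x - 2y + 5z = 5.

distance = |a·x₀ + b·y₀ + c·z₀ - d| / √(a² + b² + c²)
  = |(-3)·0 + (-2)·(-2) + 5·5 - 5| / √((-3)² + (-2)² + 5²)
  = |0 + 4 + 25 - 5| / √(9 + 4 + 25)
  = |24| / √38
  = 24 / 6.164
  ≈ 3.893

3.893


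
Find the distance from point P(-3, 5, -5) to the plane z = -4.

distance = |a·x₀ + b·y₀ + c·z₀ - d| / √(a² + b² + c²)
  = |0·(-3) + 0·5 + 1·(-5) - (-4)| / √(0² + 0² + 1²)
  = |0 + 0 - 5 + 4| / √(0 + 0 + 1)
  = |-1| / √1
  = 1 / 1
  ≈ 1

1


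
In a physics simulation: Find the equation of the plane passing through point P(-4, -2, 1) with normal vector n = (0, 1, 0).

The plane through P with normal n = (a, b, c) satisfies n·(r - P) = 0,
i.e. ax + by + cz = a·x₀ + b·y₀ + c·z₀.
d = 0·(-4) + 1·(-2) + 0·1
  = 0 - 2 + 0
  = -2
Equation: y = -2

y = -2


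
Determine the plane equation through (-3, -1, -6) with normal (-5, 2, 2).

The plane through P with normal n = (a, b, c) satisfies n·(r - P) = 0,
i.e. ax + by + cz = a·x₀ + b·y₀ + c·z₀.
d = (-5)·(-3) + 2·(-1) + 2·(-6)
  = 15 - 2 - 12
  = 1
Equation: -5x + 2y + 2z = 1

-5x + 2y + 2z = 1


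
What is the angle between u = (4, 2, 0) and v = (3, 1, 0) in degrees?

u·v = 4·3 + 2·1 + 0·0 = 12 + 2 + 0 = 14
|u| = √(4² + 2² + 0²) = √20 ≈ 4.472
|v| = √(3² + 1² + 0²) = √10 ≈ 3.162
cos θ = (u·v)/(|u||v|) = 14/(4.472·3.162) ≈ 0.9899
θ = arccos(0.9899) ≈ 8.13°

8.13°


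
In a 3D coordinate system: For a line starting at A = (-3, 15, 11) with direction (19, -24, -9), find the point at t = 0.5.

P(t) = A + t·d
  = (-3 + 19·0.5, 15 + (-24)·0.5, 11 + (-9)·0.5)
  = (-3 + 9.5, 15 - 12, 11 - 4.5)
  = (6.5, 3, 6.5)

(6.5, 3, 6.5)


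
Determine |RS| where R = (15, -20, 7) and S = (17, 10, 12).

d = √[(x₂-x₁)² + (y₂-y₁)² + (z₂-z₁)²]
  = √[2² + 30² + 5²]
  = √[4 + 900 + 25]
  = √929
  ≈ 30.48

30.48


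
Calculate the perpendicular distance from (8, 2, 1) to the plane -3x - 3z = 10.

distance = |a·x₀ + b·y₀ + c·z₀ - d| / √(a² + b² + c²)
  = |(-3)·8 + 0·2 + (-3)·1 - 10| / √((-3)² + 0² + (-3)²)
  = |-24 + 0 - 3 - 10| / √(9 + 0 + 9)
  = |-37| / √18
  = 37 / 4.243
  ≈ 8.721

8.721


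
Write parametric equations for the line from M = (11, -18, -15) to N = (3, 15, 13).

Direction vector d = N - M = (3 - 11, 15 + 18, 13 + 15) = (-8, 33, 28)
Parametric form r = M + t·d:
x = 11 - 8t, y = -18 + 33t, z = -15 + 28t

x = 11 - 8t, y = -18 + 33t, z = -15 + 28t


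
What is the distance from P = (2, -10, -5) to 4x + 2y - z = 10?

distance = |a·x₀ + b·y₀ + c·z₀ - d| / √(a² + b² + c²)
  = |4·2 + 2·(-10) + (-1)·(-5) - 10| / √(4² + 2² + (-1)²)
  = |8 - 20 + 5 - 10| / √(16 + 4 + 1)
  = |-17| / √21
  = 17 / 4.583
  ≈ 3.71

3.71


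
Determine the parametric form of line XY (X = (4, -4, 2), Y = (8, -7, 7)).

Direction vector d = Y - X = (8 - 4, -7 + 4, 7 - 2) = (4, -3, 5)
Parametric form r = X + t·d:
x = 4 + 4t, y = -4 - 3t, z = 2 + 5t

x = 4 + 4t, y = -4 - 3t, z = 2 + 5t


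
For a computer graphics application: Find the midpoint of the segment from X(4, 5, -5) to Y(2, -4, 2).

M = ((x₁+x₂)/2, (y₁+y₂)/2, (z₁+z₂)/2)
  = ((4 + 2)/2, (5 - 4)/2, (-5 + 2)/2)
  = (6/2, 1/2, -3/2)
  = (3, 0.5, -1.5)

(3, 0.5, -1.5)


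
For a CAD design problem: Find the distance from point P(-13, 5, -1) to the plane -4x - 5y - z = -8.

distance = |a·x₀ + b·y₀ + c·z₀ - d| / √(a² + b² + c²)
  = |(-4)·(-13) + (-5)·5 + (-1)·(-1) - (-8)| / √((-4)² + (-5)² + (-1)²)
  = |52 - 25 + 1 + 8| / √(16 + 25 + 1)
  = |36| / √42
  = 36 / 6.481
  ≈ 5.555

5.555


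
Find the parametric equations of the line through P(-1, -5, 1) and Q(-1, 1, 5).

Direction vector d = Q - P = (-1 + 1, 1 + 5, 5 - 1) = (0, 6, 4)
Parametric form r = P + t·d:
x = -1, y = -5 + 6t, z = 1 + 4t

x = -1, y = -5 + 6t, z = 1 + 4t


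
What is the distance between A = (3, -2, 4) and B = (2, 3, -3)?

d = √[(x₂-x₁)² + (y₂-y₁)² + (z₂-z₁)²]
  = √[(-1)² + 5² + (-7)²]
  = √[1 + 25 + 49]
  = √75
  ≈ 8.66

8.66


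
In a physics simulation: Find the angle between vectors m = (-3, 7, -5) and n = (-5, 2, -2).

m·n = (-3)·(-5) + 7·2 + (-5)·(-2) = 15 + 14 + 10 = 39
|m| = √((-3)² + 7² + (-5)²) = √83 ≈ 9.11
|n| = √((-5)² + 2² + (-2)²) = √33 ≈ 5.745
cos θ = (m·n)/(|m||n|) = 39/(9.11·5.745) ≈ 0.7452
θ = arccos(0.7452) ≈ 41.82°

41.82°
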